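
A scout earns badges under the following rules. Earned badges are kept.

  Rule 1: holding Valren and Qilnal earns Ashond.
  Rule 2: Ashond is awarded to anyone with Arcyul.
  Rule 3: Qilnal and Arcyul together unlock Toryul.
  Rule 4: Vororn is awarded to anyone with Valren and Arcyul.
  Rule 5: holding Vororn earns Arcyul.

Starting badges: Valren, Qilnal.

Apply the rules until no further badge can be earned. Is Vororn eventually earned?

No

Vororn would need Valren and Arcyul (Rule 4), but Arcyul is never earned.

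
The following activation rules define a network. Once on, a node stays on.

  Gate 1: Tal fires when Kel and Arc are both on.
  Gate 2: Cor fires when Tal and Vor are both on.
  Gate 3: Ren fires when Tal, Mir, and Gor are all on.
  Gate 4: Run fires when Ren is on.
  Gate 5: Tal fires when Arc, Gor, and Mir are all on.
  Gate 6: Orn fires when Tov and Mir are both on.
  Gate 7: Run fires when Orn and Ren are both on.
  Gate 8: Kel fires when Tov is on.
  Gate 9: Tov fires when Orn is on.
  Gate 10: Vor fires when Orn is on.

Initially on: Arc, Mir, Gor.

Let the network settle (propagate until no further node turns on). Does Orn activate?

No

Orn would need Tov and Mir (Gate 6), but Tov never turns on.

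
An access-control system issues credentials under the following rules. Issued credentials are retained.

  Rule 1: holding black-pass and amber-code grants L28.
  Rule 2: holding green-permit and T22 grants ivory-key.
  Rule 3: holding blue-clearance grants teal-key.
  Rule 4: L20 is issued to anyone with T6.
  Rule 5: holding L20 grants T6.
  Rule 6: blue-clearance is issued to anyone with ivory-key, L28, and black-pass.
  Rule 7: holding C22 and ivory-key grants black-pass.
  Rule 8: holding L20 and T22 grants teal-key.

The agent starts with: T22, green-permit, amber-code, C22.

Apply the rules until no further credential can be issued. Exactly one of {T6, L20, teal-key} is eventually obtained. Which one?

Holding green-permit and T22 grants ivory-key (Rule 2).
Holding C22 and ivory-key grants black-pass (Rule 7).
Holding black-pass and amber-code grants L28 (Rule 1).
Holding ivory-key, L28, and black-pass grants blue-clearance (Rule 6).
Holding blue-clearance grants teal-key (Rule 3).
L20 would need T6 (Rule 4), but T6 is never granted. T6 would need L20 (Rule 5), but L20 is never granted.

teal-key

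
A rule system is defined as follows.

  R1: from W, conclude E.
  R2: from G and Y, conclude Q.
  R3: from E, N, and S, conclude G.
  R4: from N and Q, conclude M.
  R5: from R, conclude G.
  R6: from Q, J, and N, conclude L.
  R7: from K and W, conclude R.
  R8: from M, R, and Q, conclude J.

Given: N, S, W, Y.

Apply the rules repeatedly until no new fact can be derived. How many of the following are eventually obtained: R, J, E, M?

From W, R1 gives E.
E, N, and S hold, so G follows (R3).
From G and Y, R2 gives Q.
From N and Q, R4 gives M.
R would need K and W (R7), but K is never established.
J would need M, R, and Q (R8), but R is never established.
E: reached.
M: reached.
Reached: E and M — 2 of the 4.

2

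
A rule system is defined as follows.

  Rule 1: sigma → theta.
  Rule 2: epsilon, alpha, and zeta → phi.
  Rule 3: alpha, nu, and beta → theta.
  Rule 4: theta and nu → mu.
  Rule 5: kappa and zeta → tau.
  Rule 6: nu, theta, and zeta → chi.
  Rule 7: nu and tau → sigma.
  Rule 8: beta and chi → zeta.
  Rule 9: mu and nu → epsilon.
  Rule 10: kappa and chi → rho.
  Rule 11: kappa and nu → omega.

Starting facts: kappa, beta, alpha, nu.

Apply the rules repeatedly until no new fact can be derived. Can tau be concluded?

No

tau would need kappa and zeta (Rule 5), but zeta is never established.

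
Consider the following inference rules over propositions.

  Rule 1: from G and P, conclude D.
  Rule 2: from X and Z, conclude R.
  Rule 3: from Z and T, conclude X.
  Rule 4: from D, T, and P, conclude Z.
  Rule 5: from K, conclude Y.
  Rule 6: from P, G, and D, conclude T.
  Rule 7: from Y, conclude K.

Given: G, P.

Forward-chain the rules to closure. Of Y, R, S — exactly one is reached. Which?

G and P hold, so D follows (Rule 1).
From P, G, and D, Rule 6 gives T.
D, T, and P hold, so Z follows (Rule 4).
From Z and T, Rule 3 gives X.
X and Z hold, so R follows (Rule 2).
Y would need K (Rule 5), but K is never established. No rule produces S, and it is not given.

R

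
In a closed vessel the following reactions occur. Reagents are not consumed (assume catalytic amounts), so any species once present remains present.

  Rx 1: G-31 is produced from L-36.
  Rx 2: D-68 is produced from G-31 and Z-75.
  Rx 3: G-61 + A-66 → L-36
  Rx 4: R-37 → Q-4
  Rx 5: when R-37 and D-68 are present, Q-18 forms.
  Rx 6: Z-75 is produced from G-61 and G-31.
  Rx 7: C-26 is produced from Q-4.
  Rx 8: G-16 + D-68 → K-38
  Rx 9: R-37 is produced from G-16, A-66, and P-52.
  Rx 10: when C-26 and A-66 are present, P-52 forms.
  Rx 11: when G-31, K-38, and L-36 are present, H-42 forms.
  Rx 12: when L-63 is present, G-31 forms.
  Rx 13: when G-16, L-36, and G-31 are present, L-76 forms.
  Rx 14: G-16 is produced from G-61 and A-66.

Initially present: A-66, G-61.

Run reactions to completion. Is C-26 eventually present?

No

C-26 would need Q-4 (Rx 7), but Q-4 never forms.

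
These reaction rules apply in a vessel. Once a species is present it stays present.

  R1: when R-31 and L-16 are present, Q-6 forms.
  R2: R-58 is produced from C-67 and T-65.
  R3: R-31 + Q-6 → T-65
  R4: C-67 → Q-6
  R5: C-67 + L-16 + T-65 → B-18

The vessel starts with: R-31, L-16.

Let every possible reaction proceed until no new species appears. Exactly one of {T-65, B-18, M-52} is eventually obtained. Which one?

R-31 and L-16 present → Q-6 forms (R1).
R-31 and Q-6 present → T-65 forms (R3).
B-18 would need C-67, L-16, and T-65 (R5), but C-67 never forms. No rule produces M-52, and it is not given.

T-65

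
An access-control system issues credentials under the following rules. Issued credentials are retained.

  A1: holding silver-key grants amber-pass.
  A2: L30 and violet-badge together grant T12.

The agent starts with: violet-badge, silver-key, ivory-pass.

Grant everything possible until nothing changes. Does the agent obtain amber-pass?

Yes

Holding silver-key grants amber-pass (A1).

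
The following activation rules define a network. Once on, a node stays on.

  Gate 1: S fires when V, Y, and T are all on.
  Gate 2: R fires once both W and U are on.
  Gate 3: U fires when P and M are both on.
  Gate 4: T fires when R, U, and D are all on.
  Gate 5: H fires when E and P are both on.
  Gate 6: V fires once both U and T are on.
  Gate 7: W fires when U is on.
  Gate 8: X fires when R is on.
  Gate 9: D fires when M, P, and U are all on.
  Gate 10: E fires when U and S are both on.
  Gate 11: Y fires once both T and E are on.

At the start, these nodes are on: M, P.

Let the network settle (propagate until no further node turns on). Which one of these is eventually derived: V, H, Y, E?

P and M are on, so U fires (Gate 3).
Gate 9: M, P, and U on → D on.
U is on, so W fires (Gate 7).
Gate 2: W and U on → R on.
Gate 4: R, U, and D on → T on.
Gate 6: U and T on → V on.
Y would need T and E (Gate 11), but E never turns on. E would need U and S (Gate 10), but S never turns on. H would need E and P (Gate 5), but E never turns on.

V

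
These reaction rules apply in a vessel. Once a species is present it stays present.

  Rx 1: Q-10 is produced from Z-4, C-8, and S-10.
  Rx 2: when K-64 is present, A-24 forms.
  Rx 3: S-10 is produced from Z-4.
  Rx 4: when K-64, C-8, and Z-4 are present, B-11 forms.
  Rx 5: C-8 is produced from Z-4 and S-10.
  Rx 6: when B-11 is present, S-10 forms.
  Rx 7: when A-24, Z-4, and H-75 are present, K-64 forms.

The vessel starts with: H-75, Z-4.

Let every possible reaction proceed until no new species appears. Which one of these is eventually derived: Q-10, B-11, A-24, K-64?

Q-10

Z-4 present → S-10 forms (Rx 3).
Z-4 and S-10 present → C-8 forms (Rx 5).
Z-4, C-8, and S-10 present → Q-10 forms (Rx 1).
A-24 would need K-64 (Rx 2), but K-64 never forms. B-11 would need K-64, C-8, and Z-4 (Rx 4), but K-64 never forms. K-64 would need A-24, Z-4, and H-75 (Rx 7), but A-24 never forms.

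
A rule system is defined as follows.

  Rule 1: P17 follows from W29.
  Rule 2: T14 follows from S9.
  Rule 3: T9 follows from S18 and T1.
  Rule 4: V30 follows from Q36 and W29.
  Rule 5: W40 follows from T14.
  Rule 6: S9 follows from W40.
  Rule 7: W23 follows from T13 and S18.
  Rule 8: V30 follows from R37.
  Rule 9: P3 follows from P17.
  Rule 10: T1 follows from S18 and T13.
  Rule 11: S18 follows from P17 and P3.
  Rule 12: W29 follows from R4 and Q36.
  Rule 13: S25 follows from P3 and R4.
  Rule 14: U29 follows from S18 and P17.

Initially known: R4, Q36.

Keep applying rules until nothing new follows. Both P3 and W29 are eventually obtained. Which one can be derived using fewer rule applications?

W29

W29: From R4 and Q36, Rule 12 gives W29. [1 rule application]
P3: R4 and Q36 hold, so W29 follows (Rule 12). W29 holds, so P17 follows (Rule 1). From P17, Rule 9 gives P3. [3 rule applications]
W29 needs fewer.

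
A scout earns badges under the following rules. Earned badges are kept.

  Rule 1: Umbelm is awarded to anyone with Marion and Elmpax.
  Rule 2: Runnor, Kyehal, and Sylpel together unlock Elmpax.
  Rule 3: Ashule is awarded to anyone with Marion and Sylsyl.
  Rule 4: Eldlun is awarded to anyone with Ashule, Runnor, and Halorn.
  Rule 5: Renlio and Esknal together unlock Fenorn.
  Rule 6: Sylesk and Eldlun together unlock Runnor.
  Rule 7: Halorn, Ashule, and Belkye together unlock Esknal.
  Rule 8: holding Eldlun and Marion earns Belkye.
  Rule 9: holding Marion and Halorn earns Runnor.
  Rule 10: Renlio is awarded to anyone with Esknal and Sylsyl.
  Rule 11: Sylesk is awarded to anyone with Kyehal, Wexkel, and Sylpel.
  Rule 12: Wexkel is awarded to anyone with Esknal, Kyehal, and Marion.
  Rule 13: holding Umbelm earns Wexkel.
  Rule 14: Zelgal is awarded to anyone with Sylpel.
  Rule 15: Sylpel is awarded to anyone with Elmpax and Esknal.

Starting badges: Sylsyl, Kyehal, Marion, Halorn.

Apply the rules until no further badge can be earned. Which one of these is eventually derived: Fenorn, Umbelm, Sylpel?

With Marion and Halorn, Runnor is earned (Rule 9).
With Marion and Sylsyl, Ashule is earned (Rule 3).
With Ashule, Runnor, and Halorn, Eldlun is earned (Rule 4).
With Eldlun and Marion, Belkye is earned (Rule 8).
With Halorn, Ashule, and Belkye, Esknal is earned (Rule 7).
With Esknal and Sylsyl, Renlio is earned (Rule 10).
With Renlio and Esknal, Fenorn is earned (Rule 5).
Umbelm would need Marion and Elmpax (Rule 1), but Elmpax is never earned. Sylpel would need Elmpax and Esknal (Rule 15), but Elmpax is never earned.

Fenorn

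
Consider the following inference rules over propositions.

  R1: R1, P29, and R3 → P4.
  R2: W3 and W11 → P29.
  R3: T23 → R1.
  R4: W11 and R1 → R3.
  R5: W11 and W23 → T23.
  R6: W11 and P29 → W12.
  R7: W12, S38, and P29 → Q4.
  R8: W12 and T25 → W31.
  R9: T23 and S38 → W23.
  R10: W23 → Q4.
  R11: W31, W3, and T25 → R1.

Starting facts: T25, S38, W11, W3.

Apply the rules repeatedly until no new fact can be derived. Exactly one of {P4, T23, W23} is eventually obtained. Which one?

P4

From W3 and W11, R2 gives P29.
W11 and P29 hold, so W12 follows (R6).
From W12 and T25, R8 gives W31.
W31, W3, and T25 hold, so R1 follows (R11).
From W11 and R1, R4 gives R3.
R1, P29, and R3 hold, so P4 follows (R1).
W23 would need T23 and S38 (R9), but T23 is never established. T23 would need W11 and W23 (R5), but W23 is never established.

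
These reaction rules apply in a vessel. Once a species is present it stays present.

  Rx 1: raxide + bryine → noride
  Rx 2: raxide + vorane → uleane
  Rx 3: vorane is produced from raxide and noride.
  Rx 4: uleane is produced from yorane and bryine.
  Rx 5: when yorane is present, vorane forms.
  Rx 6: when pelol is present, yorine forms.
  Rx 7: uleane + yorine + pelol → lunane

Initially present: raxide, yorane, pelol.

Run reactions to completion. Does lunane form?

yorane present → vorane forms (Rx 5).
pelol present → yorine forms (Rx 6).
raxide and vorane present → uleane forms (Rx 2).
uleane, yorine, and pelol present → lunane forms (Rx 7).

Yes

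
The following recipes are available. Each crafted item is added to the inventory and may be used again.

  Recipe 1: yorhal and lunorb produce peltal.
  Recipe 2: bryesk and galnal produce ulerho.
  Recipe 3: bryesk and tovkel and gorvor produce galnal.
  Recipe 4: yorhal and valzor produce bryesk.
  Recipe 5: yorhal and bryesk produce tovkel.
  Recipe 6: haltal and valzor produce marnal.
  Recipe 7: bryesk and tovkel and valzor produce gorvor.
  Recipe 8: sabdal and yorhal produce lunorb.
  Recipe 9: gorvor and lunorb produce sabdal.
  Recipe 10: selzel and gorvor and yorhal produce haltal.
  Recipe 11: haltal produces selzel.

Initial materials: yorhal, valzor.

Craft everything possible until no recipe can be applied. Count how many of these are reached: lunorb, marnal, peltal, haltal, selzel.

0

lunorb would need sabdal and yorhal (Recipe 8), but sabdal is never obtained.
marnal would need haltal and valzor (Recipe 6), but haltal is never obtained.
peltal would need yorhal and lunorb (Recipe 1), but lunorb is never obtained.
haltal would need selzel, gorvor, and yorhal (Recipe 10), but selzel is never obtained.
selzel would need haltal (Recipe 11), but haltal is never obtained.
None of the 5 are reached.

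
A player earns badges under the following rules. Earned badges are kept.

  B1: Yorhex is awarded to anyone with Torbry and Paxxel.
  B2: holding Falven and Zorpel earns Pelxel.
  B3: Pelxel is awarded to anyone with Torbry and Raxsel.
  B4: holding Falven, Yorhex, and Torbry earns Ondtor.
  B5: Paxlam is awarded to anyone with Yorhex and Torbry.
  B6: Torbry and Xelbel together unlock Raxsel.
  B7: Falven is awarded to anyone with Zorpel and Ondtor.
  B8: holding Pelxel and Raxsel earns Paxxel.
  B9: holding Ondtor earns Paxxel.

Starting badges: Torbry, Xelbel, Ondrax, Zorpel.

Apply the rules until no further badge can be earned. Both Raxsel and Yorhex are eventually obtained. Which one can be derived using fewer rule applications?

Raxsel

Raxsel: With Torbry and Xelbel, Raxsel is earned (B6). [1 rule application]
Yorhex: With Torbry and Xelbel, Raxsel is earned (B6). With Torbry and Raxsel, Pelxel is earned (B3). With Pelxel and Raxsel, Paxxel is earned (B8). With Torbry and Paxxel, Yorhex is earned (B1). [4 rule applications]
Raxsel needs fewer.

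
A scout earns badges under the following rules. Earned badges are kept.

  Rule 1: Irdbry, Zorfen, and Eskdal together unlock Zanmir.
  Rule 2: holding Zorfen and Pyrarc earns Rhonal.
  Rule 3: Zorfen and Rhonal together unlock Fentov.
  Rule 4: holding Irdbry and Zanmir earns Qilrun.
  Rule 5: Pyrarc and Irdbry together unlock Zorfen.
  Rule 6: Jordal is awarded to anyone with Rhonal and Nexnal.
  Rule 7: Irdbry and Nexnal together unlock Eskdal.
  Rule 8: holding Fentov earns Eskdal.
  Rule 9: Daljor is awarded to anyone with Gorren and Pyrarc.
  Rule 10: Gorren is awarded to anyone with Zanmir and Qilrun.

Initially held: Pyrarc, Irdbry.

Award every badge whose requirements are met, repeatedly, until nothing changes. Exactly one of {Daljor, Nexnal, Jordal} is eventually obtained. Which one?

With Pyrarc and Irdbry, Zorfen is earned (Rule 5).
With Zorfen and Pyrarc, Rhonal is earned (Rule 2).
With Zorfen and Rhonal, Fentov is earned (Rule 3).
With Fentov, Eskdal is earned (Rule 8).
With Irdbry, Zorfen, and Eskdal, Zanmir is earned (Rule 1).
With Irdbry and Zanmir, Qilrun is earned (Rule 4).
With Zanmir and Qilrun, Gorren is earned (Rule 10).
With Gorren and Pyrarc, Daljor is earned (Rule 9).
No rule produces Nexnal, and it is not given. Jordal would need Rhonal and Nexnal (Rule 6), but Nexnal is never earned.

Daljor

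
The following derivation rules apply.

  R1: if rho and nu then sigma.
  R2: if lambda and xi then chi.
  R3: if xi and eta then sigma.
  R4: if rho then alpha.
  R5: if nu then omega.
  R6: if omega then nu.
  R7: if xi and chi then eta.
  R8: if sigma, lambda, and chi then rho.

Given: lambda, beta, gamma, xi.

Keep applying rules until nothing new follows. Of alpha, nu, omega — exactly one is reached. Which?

lambda and xi hold, so chi follows (R2).
xi and chi hold, so eta follows (R7).
xi and eta hold, so sigma follows (R3).
sigma, lambda, and chi hold, so rho follows (R8).
rho holds, so alpha follows (R4).
nu would need omega (R6), but omega is never established. omega would need nu (R5), but nu is never established.

alpha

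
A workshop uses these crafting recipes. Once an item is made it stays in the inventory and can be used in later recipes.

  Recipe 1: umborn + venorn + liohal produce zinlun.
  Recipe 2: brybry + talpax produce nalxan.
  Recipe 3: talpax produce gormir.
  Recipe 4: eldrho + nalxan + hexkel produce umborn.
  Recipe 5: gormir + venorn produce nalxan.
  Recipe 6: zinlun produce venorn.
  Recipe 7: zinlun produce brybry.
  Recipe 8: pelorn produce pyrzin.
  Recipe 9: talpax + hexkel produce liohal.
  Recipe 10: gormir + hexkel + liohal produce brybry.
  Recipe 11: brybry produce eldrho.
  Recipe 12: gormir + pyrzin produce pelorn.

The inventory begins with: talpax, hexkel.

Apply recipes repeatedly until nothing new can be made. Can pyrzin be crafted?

No

pyrzin would need pelorn (Recipe 8), but pelorn is never obtained.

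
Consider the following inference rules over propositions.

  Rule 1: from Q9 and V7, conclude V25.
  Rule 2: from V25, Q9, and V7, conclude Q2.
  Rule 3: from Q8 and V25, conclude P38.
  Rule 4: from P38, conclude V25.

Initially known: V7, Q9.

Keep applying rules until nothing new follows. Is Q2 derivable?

Yes

From Q9 and V7, Rule 1 gives V25.
V25, Q9, and V7 hold, so Q2 follows (Rule 2).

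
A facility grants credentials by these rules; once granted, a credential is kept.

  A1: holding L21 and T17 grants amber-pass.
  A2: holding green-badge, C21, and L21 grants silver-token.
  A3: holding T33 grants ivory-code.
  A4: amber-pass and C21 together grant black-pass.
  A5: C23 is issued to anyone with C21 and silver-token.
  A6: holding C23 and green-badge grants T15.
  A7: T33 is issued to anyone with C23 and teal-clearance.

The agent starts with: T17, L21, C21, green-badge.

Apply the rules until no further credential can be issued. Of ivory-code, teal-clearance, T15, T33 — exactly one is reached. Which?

Holding green-badge, C21, and L21 grants silver-token (A2).
Holding C21 and silver-token grants C23 (A5).
Holding C23 and green-badge grants T15 (A6).
T33 would need C23 and teal-clearance (A7), but teal-clearance is never granted. ivory-code would need T33 (A3), but T33 is never granted. No rule produces teal-clearance, and it is not given.

T15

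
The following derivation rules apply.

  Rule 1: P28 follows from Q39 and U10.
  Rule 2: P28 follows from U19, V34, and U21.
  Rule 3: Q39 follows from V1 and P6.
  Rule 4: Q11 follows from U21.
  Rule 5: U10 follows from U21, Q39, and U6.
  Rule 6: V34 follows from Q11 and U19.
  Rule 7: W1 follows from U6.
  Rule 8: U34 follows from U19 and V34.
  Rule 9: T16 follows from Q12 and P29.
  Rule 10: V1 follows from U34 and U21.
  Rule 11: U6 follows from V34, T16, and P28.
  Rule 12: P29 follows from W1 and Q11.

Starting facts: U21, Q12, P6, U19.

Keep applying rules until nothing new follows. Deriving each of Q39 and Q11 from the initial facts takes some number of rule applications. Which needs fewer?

Q11: U21 holds, so Q11 follows (Rule 4). [1 rule application]
Q39: U21 holds, so Q11 follows (Rule 4). Q11 and U19 hold, so V34 follows (Rule 6). U19 and V34 hold, so U34 follows (Rule 8). U34 and U21 hold, so V1 follows (Rule 10). From V1 and P6, Rule 3 gives Q39. [5 rule applications]
Q11 needs fewer.

Q11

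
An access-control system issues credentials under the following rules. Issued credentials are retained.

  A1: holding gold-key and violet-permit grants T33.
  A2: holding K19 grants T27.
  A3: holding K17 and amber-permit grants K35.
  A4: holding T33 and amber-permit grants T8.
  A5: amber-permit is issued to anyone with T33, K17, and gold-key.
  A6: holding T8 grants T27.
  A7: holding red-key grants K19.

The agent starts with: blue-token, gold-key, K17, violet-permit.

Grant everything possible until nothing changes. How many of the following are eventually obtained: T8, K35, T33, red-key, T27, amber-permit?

5

Holding gold-key and violet-permit grants T33 (A1).
Holding T33, K17, and gold-key grants amber-permit (A5).
Holding K17 and amber-permit grants K35 (A3).
Holding T33 and amber-permit grants T8 (A4).
Holding T8 grants T27 (A6).
T8: reached.
K35: reached.
T33: reached.
No rule produces red-key, and it is not given.
T27: reached.
amber-permit: reached.
Reached: T8, K35, T33, T27, and amber-permit — 5 of the 6.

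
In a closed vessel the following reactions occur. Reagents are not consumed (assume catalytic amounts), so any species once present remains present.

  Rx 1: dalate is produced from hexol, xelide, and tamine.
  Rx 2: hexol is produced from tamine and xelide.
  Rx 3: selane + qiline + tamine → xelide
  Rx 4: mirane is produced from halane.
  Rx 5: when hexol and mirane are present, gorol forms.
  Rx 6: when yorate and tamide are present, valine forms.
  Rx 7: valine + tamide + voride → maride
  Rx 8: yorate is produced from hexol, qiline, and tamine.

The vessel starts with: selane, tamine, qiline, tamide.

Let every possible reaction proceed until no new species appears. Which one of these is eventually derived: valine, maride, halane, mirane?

selane, qiline, and tamine present → xelide forms (Rx 3).
tamine and xelide present → hexol forms (Rx 2).
hexol, qiline, and tamine present → yorate forms (Rx 8).
yorate and tamide present → valine forms (Rx 6).
No rule produces halane, and it is not given. maride would need valine, tamide, and voride (Rx 7), but voride never forms. mirane would need halane (Rx 4), but halane never forms.

valine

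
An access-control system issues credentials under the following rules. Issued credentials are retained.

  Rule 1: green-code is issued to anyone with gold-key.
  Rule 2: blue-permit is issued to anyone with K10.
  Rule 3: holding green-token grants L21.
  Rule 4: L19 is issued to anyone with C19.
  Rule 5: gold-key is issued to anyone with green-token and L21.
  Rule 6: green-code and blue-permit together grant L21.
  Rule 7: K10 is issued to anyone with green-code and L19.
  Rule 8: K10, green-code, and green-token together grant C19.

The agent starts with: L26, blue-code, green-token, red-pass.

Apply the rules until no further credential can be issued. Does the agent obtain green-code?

Yes

Holding green-token grants L21 (Rule 3).
Holding green-token and L21 grants gold-key (Rule 5).
Holding gold-key grants green-code (Rule 1).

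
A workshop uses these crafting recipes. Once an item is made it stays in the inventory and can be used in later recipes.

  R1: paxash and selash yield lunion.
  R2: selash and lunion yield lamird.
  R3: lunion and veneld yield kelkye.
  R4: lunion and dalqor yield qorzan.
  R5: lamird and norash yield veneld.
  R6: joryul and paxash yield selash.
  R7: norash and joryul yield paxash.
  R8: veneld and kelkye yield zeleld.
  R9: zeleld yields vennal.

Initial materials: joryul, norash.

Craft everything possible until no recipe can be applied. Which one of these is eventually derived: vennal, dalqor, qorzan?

Using R7, norash and joryul make paxash.
Using R6, joryul and paxash make selash.
Using R1, paxash and selash make lunion.
Using R2, selash and lunion make lamird.
lamird and norash → veneld (R5).
lunion and veneld → kelkye (R3).
veneld and kelkye → zeleld (R8).
zeleld → vennal (R9).
No rule produces dalqor, and it is not given. qorzan would need lunion and dalqor (R4), but dalqor is never obtained.

vennal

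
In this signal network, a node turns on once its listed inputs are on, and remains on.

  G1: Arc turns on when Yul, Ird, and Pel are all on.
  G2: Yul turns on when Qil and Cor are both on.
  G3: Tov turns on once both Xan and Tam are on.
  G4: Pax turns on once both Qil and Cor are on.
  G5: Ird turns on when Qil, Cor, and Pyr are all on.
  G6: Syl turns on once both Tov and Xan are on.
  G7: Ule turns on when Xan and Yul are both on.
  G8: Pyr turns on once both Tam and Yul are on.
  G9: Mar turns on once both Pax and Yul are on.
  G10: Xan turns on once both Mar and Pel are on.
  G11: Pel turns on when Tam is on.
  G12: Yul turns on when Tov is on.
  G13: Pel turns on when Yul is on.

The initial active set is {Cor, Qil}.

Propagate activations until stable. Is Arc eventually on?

Arc would need Yul, Ird, and Pel (G1), but Ird never turns on.

No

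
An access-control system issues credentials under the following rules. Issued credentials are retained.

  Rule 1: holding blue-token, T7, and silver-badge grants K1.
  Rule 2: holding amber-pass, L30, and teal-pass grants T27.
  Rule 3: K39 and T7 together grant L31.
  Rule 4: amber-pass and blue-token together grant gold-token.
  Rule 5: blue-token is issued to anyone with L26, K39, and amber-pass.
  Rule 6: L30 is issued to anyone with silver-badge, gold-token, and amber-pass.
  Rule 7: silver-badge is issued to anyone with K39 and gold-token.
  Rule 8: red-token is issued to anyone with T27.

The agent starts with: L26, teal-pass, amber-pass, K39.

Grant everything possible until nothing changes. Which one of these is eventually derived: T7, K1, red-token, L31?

Holding L26, K39, and amber-pass grants blue-token (Rule 5).
Holding amber-pass and blue-token grants gold-token (Rule 4).
Holding K39 and gold-token grants silver-badge (Rule 7).
Holding silver-badge, gold-token, and amber-pass grants L30 (Rule 6).
Holding amber-pass, L30, and teal-pass grants T27 (Rule 2).
Holding T27 grants red-token (Rule 8).
K1 would need blue-token, T7, and silver-badge (Rule 1), but T7 is never granted. No rule produces T7, and it is not given. L31 would need K39 and T7 (Rule 3), but T7 is never granted.

red-token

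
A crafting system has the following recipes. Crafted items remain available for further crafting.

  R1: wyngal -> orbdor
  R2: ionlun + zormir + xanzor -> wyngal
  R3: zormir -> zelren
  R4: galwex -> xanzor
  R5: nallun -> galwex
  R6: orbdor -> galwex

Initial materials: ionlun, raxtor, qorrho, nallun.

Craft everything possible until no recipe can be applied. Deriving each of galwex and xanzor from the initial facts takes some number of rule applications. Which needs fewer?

galwex

galwex: Using R5, nallun makes galwex. [1 rule application]
xanzor: nallun -> galwex (R5). galwex -> xanzor (R4). [2 rule applications]
galwex needs fewer.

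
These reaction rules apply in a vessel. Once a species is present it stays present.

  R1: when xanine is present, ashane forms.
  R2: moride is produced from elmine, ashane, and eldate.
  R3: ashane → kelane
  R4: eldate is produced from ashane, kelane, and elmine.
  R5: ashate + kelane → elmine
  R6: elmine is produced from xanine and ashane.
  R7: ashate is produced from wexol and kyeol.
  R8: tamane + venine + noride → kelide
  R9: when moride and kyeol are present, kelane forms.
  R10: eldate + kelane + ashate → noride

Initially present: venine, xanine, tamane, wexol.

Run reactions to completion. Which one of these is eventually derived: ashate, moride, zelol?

xanine present → ashane forms (R1).
ashane present → kelane forms (R3).
xanine and ashane present → elmine forms (R6).
ashane, kelane, and elmine present → eldate forms (R4).
elmine, ashane, and eldate present → moride forms (R2).
ashate would need wexol and kyeol (R7), but kyeol never forms. No rule produces zelol, and it is not given.

moride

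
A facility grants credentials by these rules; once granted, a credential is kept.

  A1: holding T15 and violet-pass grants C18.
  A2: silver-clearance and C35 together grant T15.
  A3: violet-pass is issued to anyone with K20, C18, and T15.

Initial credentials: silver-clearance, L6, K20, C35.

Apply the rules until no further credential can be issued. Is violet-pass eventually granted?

No

violet-pass would need K20, C18, and T15 (A3), but C18 is never granted.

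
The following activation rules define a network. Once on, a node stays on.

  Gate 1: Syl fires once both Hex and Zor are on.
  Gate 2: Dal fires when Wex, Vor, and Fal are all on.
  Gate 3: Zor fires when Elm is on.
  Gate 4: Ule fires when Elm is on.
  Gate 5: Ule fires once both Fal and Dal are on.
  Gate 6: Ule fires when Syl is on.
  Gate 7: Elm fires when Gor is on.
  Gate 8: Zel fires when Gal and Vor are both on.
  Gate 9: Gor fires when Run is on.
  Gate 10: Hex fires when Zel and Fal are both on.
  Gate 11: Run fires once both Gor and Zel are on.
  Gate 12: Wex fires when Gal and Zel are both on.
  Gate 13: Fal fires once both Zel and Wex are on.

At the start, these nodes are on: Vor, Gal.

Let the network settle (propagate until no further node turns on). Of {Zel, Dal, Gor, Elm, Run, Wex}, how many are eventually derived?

3

Gal and Vor are on, so Zel fires (Gate 8).
Gate 12: Gal and Zel on → Wex on.
Gate 13: Zel and Wex on → Fal on.
Wex, Vor, and Fal are on, so Dal fires (Gate 2).
Zel: reached.
Dal: reached.
Gor would need Run (Gate 9), but Run never turns on.
Elm would need Gor (Gate 7), but Gor never turns on.
Run would need Gor and Zel (Gate 11), but Gor never turns on.
Wex: reached.
Reached: Zel, Dal, and Wex — 3 of the 6.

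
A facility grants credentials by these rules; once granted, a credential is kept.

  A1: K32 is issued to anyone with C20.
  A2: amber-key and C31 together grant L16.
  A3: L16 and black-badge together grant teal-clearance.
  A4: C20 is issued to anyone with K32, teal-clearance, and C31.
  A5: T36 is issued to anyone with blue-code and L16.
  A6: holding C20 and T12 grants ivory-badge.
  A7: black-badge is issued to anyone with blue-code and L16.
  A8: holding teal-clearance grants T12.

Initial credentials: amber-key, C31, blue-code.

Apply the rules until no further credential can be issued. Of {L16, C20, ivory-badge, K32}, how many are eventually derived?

1

Holding amber-key and C31 grants L16 (A2).
L16: reached.
C20 would need K32, teal-clearance, and C31 (A4), but K32 is never granted.
ivory-badge would need C20 and T12 (A6), but C20 is never granted.
K32 would need C20 (A1), but C20 is never granted.
Reached: L16 — 1 of the 4.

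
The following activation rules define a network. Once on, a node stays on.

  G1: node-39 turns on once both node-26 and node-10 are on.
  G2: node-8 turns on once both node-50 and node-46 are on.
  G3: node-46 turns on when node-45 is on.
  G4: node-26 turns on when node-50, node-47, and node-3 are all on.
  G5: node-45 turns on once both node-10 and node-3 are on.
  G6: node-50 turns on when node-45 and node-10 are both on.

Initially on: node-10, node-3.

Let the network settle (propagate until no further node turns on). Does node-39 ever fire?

No

node-39 would need node-26 and node-10 (G1), but node-26 never turns on.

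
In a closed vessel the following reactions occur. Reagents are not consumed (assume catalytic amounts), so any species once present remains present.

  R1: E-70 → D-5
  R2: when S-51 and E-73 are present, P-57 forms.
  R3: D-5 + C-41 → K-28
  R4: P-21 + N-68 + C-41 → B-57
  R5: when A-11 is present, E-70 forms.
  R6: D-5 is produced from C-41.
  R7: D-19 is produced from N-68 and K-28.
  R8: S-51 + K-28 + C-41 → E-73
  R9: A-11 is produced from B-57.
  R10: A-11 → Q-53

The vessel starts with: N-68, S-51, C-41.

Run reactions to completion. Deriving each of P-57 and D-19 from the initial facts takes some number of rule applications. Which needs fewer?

D-19

D-19: C-41 present → D-5 forms (R6). D-5 and C-41 present → K-28 forms (R3). N-68 and K-28 present → D-19 forms (R7). [3 rule applications]
P-57: C-41 present → D-5 forms (R6). D-5 and C-41 present → K-28 forms (R3). S-51, K-28, and C-41 present → E-73 forms (R8). S-51 and E-73 present → P-57 forms (R2). [4 rule applications]
D-19 needs fewer.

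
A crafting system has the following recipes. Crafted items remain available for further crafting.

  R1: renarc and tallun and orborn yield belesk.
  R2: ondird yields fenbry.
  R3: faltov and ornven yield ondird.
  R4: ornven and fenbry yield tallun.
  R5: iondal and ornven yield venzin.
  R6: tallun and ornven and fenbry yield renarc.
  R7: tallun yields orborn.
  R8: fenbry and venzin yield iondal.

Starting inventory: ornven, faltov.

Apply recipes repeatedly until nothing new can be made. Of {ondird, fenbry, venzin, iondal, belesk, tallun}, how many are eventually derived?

Using R3, faltov and ornven make ondird.
ondird → fenbry (R2).
ornven and fenbry → tallun (R4).
Using R6, tallun, ornven, and fenbry make renarc.
tallun → orborn (R7).
Using R1, renarc, tallun, and orborn make belesk.
ondird: reached.
fenbry: reached.
venzin would need iondal and ornven (R5), but iondal is never obtained.
iondal would need fenbry and venzin (R8), but venzin is never obtained.
belesk: reached.
tallun: reached.
Reached: ondird, fenbry, belesk, and tallun — 4 of the 6.

4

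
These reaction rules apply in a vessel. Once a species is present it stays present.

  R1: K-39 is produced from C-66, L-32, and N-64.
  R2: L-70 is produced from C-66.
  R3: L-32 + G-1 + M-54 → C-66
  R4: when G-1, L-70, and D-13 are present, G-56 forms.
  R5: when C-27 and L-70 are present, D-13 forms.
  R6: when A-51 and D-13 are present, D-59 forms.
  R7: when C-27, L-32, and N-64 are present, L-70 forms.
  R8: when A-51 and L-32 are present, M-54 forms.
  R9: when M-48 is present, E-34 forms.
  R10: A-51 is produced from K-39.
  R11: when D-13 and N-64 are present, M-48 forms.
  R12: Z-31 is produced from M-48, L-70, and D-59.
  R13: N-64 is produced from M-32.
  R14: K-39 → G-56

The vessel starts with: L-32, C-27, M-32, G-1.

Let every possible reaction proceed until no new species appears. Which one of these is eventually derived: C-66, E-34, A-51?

E-34

M-32 present → N-64 forms (R13).
C-27, L-32, and N-64 present → L-70 forms (R7).
C-27 and L-70 present → D-13 forms (R5).
D-13 and N-64 present → M-48 forms (R11).
M-48 present → E-34 forms (R9).
C-66 would need L-32, G-1, and M-54 (R3), but M-54 never forms. A-51 would need K-39 (R10), but K-39 never forms.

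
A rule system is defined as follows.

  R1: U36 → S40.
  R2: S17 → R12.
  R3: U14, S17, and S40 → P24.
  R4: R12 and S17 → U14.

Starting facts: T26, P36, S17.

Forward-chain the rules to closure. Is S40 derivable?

S40 would need U36 (R1), but U36 is never established.

No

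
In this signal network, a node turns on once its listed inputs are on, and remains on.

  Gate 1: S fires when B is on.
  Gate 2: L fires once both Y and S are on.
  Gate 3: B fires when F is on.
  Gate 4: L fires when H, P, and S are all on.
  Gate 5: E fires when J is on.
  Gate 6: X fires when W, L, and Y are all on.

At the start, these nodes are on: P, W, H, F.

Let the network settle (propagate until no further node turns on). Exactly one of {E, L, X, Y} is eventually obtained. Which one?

L

Gate 3: F on → B on.
Gate 1: B on → S on.
H, P, and S are on, so L fires (Gate 4).
No rule produces Y, and it is not given. X would need W, L, and Y (Gate 6), but Y never turns on. E would need J (Gate 5), but J never turns on.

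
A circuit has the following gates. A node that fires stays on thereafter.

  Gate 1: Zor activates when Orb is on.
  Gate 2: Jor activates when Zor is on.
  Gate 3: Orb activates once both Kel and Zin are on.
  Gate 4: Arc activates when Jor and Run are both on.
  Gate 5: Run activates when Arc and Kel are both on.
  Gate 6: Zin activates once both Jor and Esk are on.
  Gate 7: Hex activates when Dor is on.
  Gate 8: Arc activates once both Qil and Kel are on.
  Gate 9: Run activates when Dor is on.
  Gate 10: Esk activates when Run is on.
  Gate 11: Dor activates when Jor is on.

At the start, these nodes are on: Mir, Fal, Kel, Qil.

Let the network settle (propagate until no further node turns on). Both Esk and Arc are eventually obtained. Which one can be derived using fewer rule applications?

Arc

Arc: Gate 8: Qil and Kel on → Arc on. [1 rule application]
Esk: Qil and Kel are on, so Arc activates (Gate 8). Gate 5: Arc and Kel on → Run on. Run is on, so Esk activates (Gate 10). [3 rule applications]
Arc needs fewer.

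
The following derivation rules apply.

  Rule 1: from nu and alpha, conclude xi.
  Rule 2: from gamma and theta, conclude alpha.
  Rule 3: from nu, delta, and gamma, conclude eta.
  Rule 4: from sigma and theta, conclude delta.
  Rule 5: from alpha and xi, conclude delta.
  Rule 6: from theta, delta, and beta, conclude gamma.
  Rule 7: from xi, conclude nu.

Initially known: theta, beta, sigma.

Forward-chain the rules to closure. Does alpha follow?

From sigma and theta, Rule 4 gives delta.
theta, delta, and beta hold, so gamma follows (Rule 6).
gamma and theta hold, so alpha follows (Rule 2).

Yes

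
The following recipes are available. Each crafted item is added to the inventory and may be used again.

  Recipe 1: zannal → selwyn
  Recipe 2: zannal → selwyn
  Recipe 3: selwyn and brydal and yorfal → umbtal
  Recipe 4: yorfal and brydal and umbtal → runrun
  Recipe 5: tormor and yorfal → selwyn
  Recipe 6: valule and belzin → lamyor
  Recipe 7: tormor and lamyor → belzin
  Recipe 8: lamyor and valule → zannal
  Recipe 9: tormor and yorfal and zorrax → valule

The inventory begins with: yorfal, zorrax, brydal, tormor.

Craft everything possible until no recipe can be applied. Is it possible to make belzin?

belzin would need tormor and lamyor (Recipe 7), but lamyor is never obtained.

No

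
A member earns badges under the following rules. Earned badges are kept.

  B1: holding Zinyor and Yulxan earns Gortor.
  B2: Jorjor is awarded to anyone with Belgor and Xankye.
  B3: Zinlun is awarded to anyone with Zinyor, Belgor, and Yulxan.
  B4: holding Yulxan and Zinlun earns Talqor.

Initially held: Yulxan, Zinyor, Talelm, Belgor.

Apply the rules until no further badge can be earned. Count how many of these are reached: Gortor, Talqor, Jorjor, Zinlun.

With Zinyor, Belgor, and Yulxan, Zinlun is earned (B3).
With Zinyor and Yulxan, Gortor is earned (B1).
With Yulxan and Zinlun, Talqor is earned (B4).
Gortor: reached.
Talqor: reached.
Jorjor would need Belgor and Xankye (B2), but Xankye is never earned.
Zinlun: reached.
Reached: Gortor, Talqor, and Zinlun — 3 of the 4.

3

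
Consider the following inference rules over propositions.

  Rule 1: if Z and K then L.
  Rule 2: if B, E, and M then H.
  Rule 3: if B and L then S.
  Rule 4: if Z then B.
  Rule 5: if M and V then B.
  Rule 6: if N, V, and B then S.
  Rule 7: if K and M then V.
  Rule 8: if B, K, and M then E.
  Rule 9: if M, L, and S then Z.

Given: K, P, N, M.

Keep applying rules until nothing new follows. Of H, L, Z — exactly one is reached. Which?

From K and M, Rule 7 gives V.
From M and V, Rule 5 gives B.
From B, K, and M, Rule 8 gives E.
From B, E, and M, Rule 2 gives H.
Z would need M, L, and S (Rule 9), but L is never established. L would need Z and K (Rule 1), but Z is never established.

H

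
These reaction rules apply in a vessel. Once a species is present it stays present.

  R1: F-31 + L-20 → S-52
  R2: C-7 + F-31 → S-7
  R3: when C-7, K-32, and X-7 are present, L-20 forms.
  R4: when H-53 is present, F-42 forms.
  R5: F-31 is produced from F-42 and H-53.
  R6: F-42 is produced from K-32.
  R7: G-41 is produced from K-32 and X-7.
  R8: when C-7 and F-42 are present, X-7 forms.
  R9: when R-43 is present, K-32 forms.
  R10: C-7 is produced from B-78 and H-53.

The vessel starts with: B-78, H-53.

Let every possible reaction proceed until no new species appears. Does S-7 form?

B-78 and H-53 present → C-7 forms (R10).
H-53 present → F-42 forms (R4).
F-42 and H-53 present → F-31 forms (R5).
C-7 and F-31 present → S-7 forms (R2).

Yes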